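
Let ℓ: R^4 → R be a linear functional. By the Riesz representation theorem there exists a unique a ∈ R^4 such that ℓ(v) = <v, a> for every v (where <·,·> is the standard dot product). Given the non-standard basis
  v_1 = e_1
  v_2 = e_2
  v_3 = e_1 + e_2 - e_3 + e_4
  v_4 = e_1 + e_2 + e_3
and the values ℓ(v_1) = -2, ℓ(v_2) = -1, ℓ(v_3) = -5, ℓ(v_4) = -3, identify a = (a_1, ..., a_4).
a = (-2, -1, 0, -2)

Write a = (a_1, ..., a_4) in the standard basis. For each basis vector v_i, ℓ(v_i) = <v_i, a> is a linear equation in the a_j's. Collect the n equations into a matrix system V a = ℓ, where row i of V is v_i (expressed in the standard basis). Since V is invertible (lower-triangular with 1s on the diagonal, up to permutation), solve by back-substitution:
  V =
[[1, 0, 0, 0],
 [0, 1, 0, 0],
 [1, 1, -1, 1],
 [1, 1, 1, 0]]
  V a = (-2, -1, -5, -3)
Solving gives a = (-2, -1, 0, -2).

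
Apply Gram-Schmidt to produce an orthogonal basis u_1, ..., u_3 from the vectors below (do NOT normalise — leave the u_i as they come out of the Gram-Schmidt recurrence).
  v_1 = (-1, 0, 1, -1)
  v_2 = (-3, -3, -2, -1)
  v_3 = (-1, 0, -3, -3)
Orthogonal basis:
  u_1 = (-1, 0, 1, -1)
  u_2 = (-7/3, -3, -8/3, -1/3)
  u_3 = (36/65, 102/65, -126/65, -162/65)

Apply the Gram-Schmidt recurrence
  u_1 = v_1
  u_i = v_i − Σ_{j<i} ((v_i · u_j) / (u_j · u_j)) · u_j.

Step by step this gives:
  u_1 = (-1, 0, 1, -1)
  u_2 = (-7/3, -3, -8/3, -1/3)
  u_3 = (36/65, 102/65, -126/65, -162/65)

Orthogonality check:
  u_2 · u_1 = 0 (should be 0)
  u_3 · u_1 = 0 (should be 0)
  u_3 · u_2 = 0 (should be 0)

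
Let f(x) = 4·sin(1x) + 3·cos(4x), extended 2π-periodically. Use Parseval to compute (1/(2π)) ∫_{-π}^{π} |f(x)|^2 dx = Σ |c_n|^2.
Σ |c_n|^2 = 25/2

Expand |f|^2 and use orthogonality of {sin(nx), cos(mx)} on [-π, π]:
  ∫_{-π}^{π} sin(nx)^2 dx = π, ∫ cos(mx)^2 dx = π, and cross terms integrate to 0.
So ∫_{-π}^{π} f(x)^2 dx = 4^2 · π + 3^2 · π = (16 + 9)π.
Divide by 2π: (16 + 9)/2 = 25/2.
By Parseval, this equals Σ |c_n|^2.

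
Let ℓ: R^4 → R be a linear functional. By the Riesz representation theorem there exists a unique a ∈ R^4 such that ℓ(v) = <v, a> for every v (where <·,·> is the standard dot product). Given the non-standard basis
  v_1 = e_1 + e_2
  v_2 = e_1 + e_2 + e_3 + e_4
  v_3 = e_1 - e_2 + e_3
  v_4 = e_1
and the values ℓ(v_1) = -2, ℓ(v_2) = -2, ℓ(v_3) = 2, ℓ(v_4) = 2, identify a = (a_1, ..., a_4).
a = (2, -4, -4, 4)

Write a = (a_1, ..., a_4) in the standard basis. For each basis vector v_i, ℓ(v_i) = <v_i, a> is a linear equation in the a_j's. Collect the n equations into a matrix system V a = ℓ, where row i of V is v_i (expressed in the standard basis). Since V is invertible (lower-triangular with 1s on the diagonal, up to permutation), solve by back-substitution:
  V =
[[1, 1, 0, 0],
 [1, 1, 1, 1],
 [1, -1, 1, 0],
 [1, 0, 0, 0]]
  V a = (-2, -2, 2, 2)
Solving gives a = (2, -4, -4, 4).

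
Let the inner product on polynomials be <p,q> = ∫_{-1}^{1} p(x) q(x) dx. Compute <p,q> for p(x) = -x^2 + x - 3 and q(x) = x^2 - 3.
<p,q> = 88/5

Expand the product: p(x)·q(x) = -x^4 + x^3 - 3*x + 9.
∫_{-1}^{1} of each monomial x^k gives [2/(k+1) if k even, 0 if k odd]. Integrating term-by-term (or equivalently evaluating the antiderivative F(x) = -x^5/5 + x^4/4 - 3*x^2/2 + 9*x at the endpoints):
  F(1) − F(−1) = 151/20 − (-201/20) = 88/5.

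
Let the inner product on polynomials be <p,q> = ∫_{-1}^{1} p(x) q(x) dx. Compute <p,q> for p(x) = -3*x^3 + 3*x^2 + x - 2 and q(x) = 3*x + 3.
<p,q> = -38/5

Expand the product: p(x)·q(x) = -9*x^4 + 12*x^2 - 3*x - 6.
∫_{-1}^{1} of each monomial x^k gives [2/(k+1) if k even, 0 if k odd]. Integrating term-by-term (or equivalently evaluating the antiderivative F(x) = -9*x^5/5 + 4*x^3 - 3*x^2/2 - 6*x at the endpoints):
  F(1) − F(−1) = -53/10 − (23/10) = -38/5.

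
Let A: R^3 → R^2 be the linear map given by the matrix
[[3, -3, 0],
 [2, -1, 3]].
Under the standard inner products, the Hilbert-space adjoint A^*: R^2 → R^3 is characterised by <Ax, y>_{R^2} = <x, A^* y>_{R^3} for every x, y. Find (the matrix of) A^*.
A^* = A^T =
[[3, 2],
 [-3, -1],
 [0, 3]]

For real matrices with standard dot products, the defining identity <Ax, y> = <x, A^* y> gives (Ax)^T y = x^T (A^*) y, i.e. x^T A^T y = x^T (A^*) y. Since this holds for all x, y, we must have A^* = A^T. Therefore
A^* =
[[3, 2],
 [-3, -1],
 [0, 3]].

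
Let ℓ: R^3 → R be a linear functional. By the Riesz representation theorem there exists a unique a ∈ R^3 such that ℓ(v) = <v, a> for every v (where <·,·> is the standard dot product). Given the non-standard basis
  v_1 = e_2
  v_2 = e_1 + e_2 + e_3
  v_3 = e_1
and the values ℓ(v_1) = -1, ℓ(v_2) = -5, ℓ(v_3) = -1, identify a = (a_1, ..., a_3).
a = (-1, -1, -3)

Write a = (a_1, ..., a_3) in the standard basis. For each basis vector v_i, ℓ(v_i) = <v_i, a> is a linear equation in the a_j's. Collect the n equations into a matrix system V a = ℓ, where row i of V is v_i (expressed in the standard basis). Since V is invertible (lower-triangular with 1s on the diagonal, up to permutation), solve by back-substitution:
  V =
[[0, 1, 0],
 [1, 1, 1],
 [1, 0, 0]]
  V a = (-1, -5, -1)
Solving gives a = (-1, -1, -3).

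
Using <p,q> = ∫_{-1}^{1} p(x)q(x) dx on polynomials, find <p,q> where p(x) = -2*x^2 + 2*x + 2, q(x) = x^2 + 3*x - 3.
<p,q> = -52/15

Expand the product: p(x)·q(x) = -2*x^4 - 4*x^3 + 14*x^2 - 6.
∫_{-1}^{1} of each monomial x^k gives [2/(k+1) if k even, 0 if k odd]. Integrating term-by-term (or equivalently evaluating the antiderivative F(x) = -2*x^5/5 - x^4 + 14*x^3/3 - 6*x at the endpoints):
  F(1) − F(−1) = -41/15 − (11/15) = -52/15.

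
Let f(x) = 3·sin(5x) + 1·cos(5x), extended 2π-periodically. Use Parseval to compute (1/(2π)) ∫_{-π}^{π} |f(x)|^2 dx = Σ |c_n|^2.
Σ |c_n|^2 = 5

Expand |f|^2 and use orthogonality of {sin(nx), cos(mx)} on [-π, π]:
  ∫_{-π}^{π} sin(nx)^2 dx = π, ∫ cos(mx)^2 dx = π, and cross terms integrate to 0.
So ∫_{-π}^{π} f(x)^2 dx = 3^2 · π + 1^2 · π = (9 + 1)π.
Divide by 2π: (9 + 1)/2 = 5.
By Parseval, this equals Σ |c_n|^2.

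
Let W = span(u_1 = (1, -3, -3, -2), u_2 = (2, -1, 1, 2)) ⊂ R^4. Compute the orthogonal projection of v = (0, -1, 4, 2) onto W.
proj_W(v) = (125/113, 155/226, 517/226, 293/113)

Set up U = [u_1 | ... | u_2] ∈ R^(4×2). The projector onto W = col(U) is P = U (U^T U)^(-1) U^T.
Compute U^T U =
  [23, -2]
  [-2, 10],
and U^T v = (-13, 9).
Solve U^T U · c = U^T v for the coefficients: c = (-56/113, 181/226). The projection is proj_W(v) = U c.
Check: (v - proj_W(v)) · u_1 = 0  (should be 0).
Check: (v - proj_W(v)) · u_2 = 0  (should be 0).
Result: proj_W(v) = (125/113, 155/226, 517/226, 293/113).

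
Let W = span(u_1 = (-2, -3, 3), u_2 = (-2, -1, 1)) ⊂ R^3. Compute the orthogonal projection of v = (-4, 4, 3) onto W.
proj_W(v) = (-4, 1/2, -1/2)

Set up U = [u_1 | ... | u_2] ∈ R^(3×2). The projector onto W = col(U) is P = U (U^T U)^(-1) U^T.
Compute U^T U =
  [22, 10]
  [10, 6],
and U^T v = (5, 7).
Solve U^T U · c = U^T v for the coefficients: c = (-5/4, 13/4). The projection is proj_W(v) = U c.
Check: (v - proj_W(v)) · u_1 = 0  (should be 0).
Check: (v - proj_W(v)) · u_2 = 0  (should be 0).
Result: proj_W(v) = (-4, 1/2, -1/2).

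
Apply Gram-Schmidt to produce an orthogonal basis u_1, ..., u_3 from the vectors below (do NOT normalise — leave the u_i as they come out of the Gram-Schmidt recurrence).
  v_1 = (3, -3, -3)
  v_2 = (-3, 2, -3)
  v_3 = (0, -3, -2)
Orthogonal basis:
  u_1 = (3, -3, -3)
  u_2 = (-7/3, 4/3, -11/3)
  u_3 = (-40/31, -48/31, 8/31)

Apply the Gram-Schmidt recurrence
  u_1 = v_1
  u_i = v_i − Σ_{j<i} ((v_i · u_j) / (u_j · u_j)) · u_j.

Step by step this gives:
  u_1 = (3, -3, -3)
  u_2 = (-7/3, 4/3, -11/3)
  u_3 = (-40/31, -48/31, 8/31)

Orthogonality check:
  u_2 · u_1 = 0 (should be 0)
  u_3 · u_1 = 0 (should be 0)
  u_3 · u_2 = 0 (should be 0)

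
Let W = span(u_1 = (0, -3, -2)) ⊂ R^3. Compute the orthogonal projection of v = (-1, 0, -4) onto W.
proj_W(v) = (0, -24/13, -16/13)

Set up U = [u_1 | ... | u_1] ∈ R^(3×1). The projector onto W = col(U) is P = U (U^T U)^(-1) U^T.
Compute U^T U =
  [13],
and U^T v = (8).
Solve U^T U · c = U^T v for the coefficients: c = (8/13). The projection is proj_W(v) = U c.
Check: (v - proj_W(v)) · u_1 = 0  (should be 0).
Result: proj_W(v) = (0, -24/13, -16/13).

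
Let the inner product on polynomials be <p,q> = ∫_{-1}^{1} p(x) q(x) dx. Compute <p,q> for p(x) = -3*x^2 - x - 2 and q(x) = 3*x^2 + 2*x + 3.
<p,q> = -404/15

Expand the product: p(x)·q(x) = -9*x^4 - 9*x^3 - 17*x^2 - 7*x - 6.
∫_{-1}^{1} of each monomial x^k gives [2/(k+1) if k even, 0 if k odd]. Integrating term-by-term (or equivalently evaluating the antiderivative F(x) = -9*x^5/5 - 9*x^4/4 - 17*x^3/3 - 7*x^2/2 - 6*x at the endpoints):
  F(1) − F(−1) = -1153/60 − (463/60) = -404/15.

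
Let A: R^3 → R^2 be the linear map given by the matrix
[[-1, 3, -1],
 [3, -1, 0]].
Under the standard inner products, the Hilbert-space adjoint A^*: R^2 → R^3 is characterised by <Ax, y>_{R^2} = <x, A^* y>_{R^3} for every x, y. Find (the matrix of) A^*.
A^* = A^T =
[[-1, 3],
 [3, -1],
 [-1, 0]]

For real matrices with standard dot products, the defining identity <Ax, y> = <x, A^* y> gives (Ax)^T y = x^T (A^*) y, i.e. x^T A^T y = x^T (A^*) y. Since this holds for all x, y, we must have A^* = A^T. Therefore
A^* =
[[-1, 3],
 [3, -1],
 [-1, 0]].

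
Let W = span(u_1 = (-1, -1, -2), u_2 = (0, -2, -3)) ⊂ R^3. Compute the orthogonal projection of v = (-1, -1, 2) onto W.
proj_W(v) = (-3/7, 5/7, 6/7)

Set up U = [u_1 | ... | u_2] ∈ R^(3×2). The projector onto W = col(U) is P = U (U^T U)^(-1) U^T.
Compute U^T U =
  [6, 8]
  [8, 13],
and U^T v = (-2, -4).
Solve U^T U · c = U^T v for the coefficients: c = (3/7, -4/7). The projection is proj_W(v) = U c.
Check: (v - proj_W(v)) · u_1 = 0  (should be 0).
Check: (v - proj_W(v)) · u_2 = 0  (should be 0).
Result: proj_W(v) = (-3/7, 5/7, 6/7).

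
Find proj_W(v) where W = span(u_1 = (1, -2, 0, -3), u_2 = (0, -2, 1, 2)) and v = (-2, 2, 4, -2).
proj_W(v) = (-4/61, 64/61, -28/61, -44/61)

Set up U = [u_1 | ... | u_2] ∈ R^(4×2). The projector onto W = col(U) is P = U (U^T U)^(-1) U^T.
Compute U^T U =
  [14, -2]
  [-2, 9],
and U^T v = (0, -4).
Solve U^T U · c = U^T v for the coefficients: c = (-4/61, -28/61). The projection is proj_W(v) = U c.
Check: (v - proj_W(v)) · u_1 = 0  (should be 0).
Check: (v - proj_W(v)) · u_2 = 0  (should be 0).
Result: proj_W(v) = (-4/61, 64/61, -28/61, -44/61).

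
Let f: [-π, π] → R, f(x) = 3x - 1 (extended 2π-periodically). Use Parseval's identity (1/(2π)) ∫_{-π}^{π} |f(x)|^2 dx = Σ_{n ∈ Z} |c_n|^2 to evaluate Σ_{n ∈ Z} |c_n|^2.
Σ |c_n|^2 = 3π^2 + 1

Expand and integrate term by term over [-π, π]:
  ∫ (3x)^2 dx = 9·(2π^3/3); ∫ 2·3·(-1)·x dx = 0 (odd integrand); ∫ (-1)^2 dx = 1·2π.
So (1/(2π)) ∫_{-π}^{π} (3x - 1)^2 dx = 9π^2/3 + 1 = 3π^2 + 1.
Parseval ⇒ Σ |c_n|^2 = 3π^2 + 1.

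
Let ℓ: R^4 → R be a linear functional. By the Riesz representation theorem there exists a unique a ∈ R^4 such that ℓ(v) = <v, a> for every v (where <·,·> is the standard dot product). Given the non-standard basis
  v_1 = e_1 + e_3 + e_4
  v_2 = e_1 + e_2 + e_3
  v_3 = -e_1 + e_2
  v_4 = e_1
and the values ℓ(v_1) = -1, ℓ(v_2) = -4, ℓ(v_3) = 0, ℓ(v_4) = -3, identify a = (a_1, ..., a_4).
a = (-3, -3, 2, 0)

Write a = (a_1, ..., a_4) in the standard basis. For each basis vector v_i, ℓ(v_i) = <v_i, a> is a linear equation in the a_j's. Collect the n equations into a matrix system V a = ℓ, where row i of V is v_i (expressed in the standard basis). Since V is invertible (lower-triangular with 1s on the diagonal, up to permutation), solve by back-substitution:
  V =
[[1, 0, 1, 1],
 [1, 1, 1, 0],
 [-1, 1, 0, 0],
 [1, 0, 0, 0]]
  V a = (-1, -4, 0, -3)
Solving gives a = (-3, -3, 2, 0).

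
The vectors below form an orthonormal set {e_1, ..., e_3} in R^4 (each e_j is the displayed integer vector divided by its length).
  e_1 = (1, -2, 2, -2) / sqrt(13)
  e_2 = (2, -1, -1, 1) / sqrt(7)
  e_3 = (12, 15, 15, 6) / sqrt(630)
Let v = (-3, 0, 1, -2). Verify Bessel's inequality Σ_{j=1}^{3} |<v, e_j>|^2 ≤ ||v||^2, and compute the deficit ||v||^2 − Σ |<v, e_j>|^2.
Σ |<v, e_j>|^2 = 1819/130; ||v||^2 = 14; deficit = 1/130

Write each e_j = u_j / sqrt(<u_j, u_j>) where u_j is the displayed integer vector. Then <v, e_j> = <v, u_j> / sqrt(<u_j, u_j>), so |<v, e_j>|^2 = <v, u_j>^2 / <u_j, u_j>.
Coefficients: <v, e_1> = 3/sqrt(13), <v, e_2> = -9/sqrt(7), <v, e_3> = -33/sqrt(630).
Square and sum: Σ |<v, e_j>|^2 = 1819/130.
Compute ||v||^2 = v·v = 14.
Deficit = 14 − 1819/130 = 1/130 ≥ 0, confirming Bessel's inequality. (The deficit equals ||v − Σ <v,e_j> e_j||^2, the squared distance from v to span{e_j}.)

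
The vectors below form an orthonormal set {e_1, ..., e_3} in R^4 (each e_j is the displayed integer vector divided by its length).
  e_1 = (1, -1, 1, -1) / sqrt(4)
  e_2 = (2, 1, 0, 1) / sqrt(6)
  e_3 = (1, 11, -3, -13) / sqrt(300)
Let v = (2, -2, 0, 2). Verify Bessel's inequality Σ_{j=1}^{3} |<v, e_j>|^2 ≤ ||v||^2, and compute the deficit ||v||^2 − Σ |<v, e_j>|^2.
Σ |<v, e_j>|^2 = 268/25; ||v||^2 = 12; deficit = 32/25

Write each e_j = u_j / sqrt(<u_j, u_j>) where u_j is the displayed integer vector. Then <v, e_j> = <v, u_j> / sqrt(<u_j, u_j>), so |<v, e_j>|^2 = <v, u_j>^2 / <u_j, u_j>.
Coefficients: <v, e_1> = 2/sqrt(4), <v, e_2> = 4/sqrt(6), <v, e_3> = -46/sqrt(300).
Square and sum: Σ |<v, e_j>|^2 = 268/25.
Compute ||v||^2 = v·v = 12.
Deficit = 12 − 268/25 = 32/25 ≥ 0, confirming Bessel's inequality. (The deficit equals ||v − Σ <v,e_j> e_j||^2, the squared distance from v to span{e_j}.)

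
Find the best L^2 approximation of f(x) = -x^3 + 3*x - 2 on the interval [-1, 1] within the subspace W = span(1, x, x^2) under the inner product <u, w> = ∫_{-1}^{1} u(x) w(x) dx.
g(x) = 12*x/5 - 2

The best approximation g ∈ W is the orthogonal projection of f onto W. Writing g = a_0 + a_1 x + a_2 x^2, the coefficients solve the normal equations G · a = b where
  G_{ij} = <φ_i, φ_j> and b_i = <f, φ_i>, with φ_0 = 1, φ_1 = x, φ_2 = x^2.
G =
  [2, 0, 2/3]
  [0, 2/3, 0]
  [2/3, 0, 2/5],
b = (-4, 8/5, -4/3).
Solving gives a_0 = -2, a_1 = 12/5, a_2 = 0, so
  g(x) = 12*x/5 - 2.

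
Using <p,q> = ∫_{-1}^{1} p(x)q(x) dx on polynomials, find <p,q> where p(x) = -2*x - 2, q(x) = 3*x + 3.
<p,q> = -16

Expand the product: p(x)·q(x) = -6*x^2 - 12*x - 6.
∫_{-1}^{1} of each monomial x^k gives [2/(k+1) if k even, 0 if k odd]. Integrating term-by-term (or equivalently evaluating the antiderivative F(x) = -2*x^3 - 6*x^2 - 6*x at the endpoints):
  F(1) − F(−1) = -14 − (2) = -16.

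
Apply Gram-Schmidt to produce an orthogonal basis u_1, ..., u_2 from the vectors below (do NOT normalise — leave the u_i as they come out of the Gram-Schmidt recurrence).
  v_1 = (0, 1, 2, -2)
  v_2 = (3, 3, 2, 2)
Orthogonal basis:
  u_1 = (0, 1, 2, -2)
  u_2 = (3, 8/3, 4/3, 8/3)

Apply the Gram-Schmidt recurrence
  u_1 = v_1
  u_i = v_i − Σ_{j<i} ((v_i · u_j) / (u_j · u_j)) · u_j.

Step by step this gives:
  u_1 = (0, 1, 2, -2)
  u_2 = (3, 8/3, 4/3, 8/3)

Orthogonality check:
  u_2 · u_1 = 0 (should be 0)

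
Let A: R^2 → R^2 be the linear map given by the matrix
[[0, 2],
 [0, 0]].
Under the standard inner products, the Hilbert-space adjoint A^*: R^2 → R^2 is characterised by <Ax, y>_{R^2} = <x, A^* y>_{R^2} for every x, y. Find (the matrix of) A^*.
A^* = A^T =
[[0, 0],
 [2, 0]]

For real matrices with standard dot products, the defining identity <Ax, y> = <x, A^* y> gives (Ax)^T y = x^T (A^*) y, i.e. x^T A^T y = x^T (A^*) y. Since this holds for all x, y, we must have A^* = A^T. Therefore
A^* =
[[0, 0],
 [2, 0]].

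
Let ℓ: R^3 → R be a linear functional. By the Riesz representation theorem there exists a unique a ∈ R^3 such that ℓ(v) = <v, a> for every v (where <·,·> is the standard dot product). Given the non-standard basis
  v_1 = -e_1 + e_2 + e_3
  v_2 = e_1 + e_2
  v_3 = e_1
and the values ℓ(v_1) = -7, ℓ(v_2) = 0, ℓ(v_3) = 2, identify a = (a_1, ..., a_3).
a = (2, -2, -3)

Write a = (a_1, ..., a_3) in the standard basis. For each basis vector v_i, ℓ(v_i) = <v_i, a> is a linear equation in the a_j's. Collect the n equations into a matrix system V a = ℓ, where row i of V is v_i (expressed in the standard basis). Since V is invertible (lower-triangular with 1s on the diagonal, up to permutation), solve by back-substitution:
  V =
[[-1, 1, 1],
 [1, 1, 0],
 [1, 0, 0]]
  V a = (-7, 0, 2)
Solving gives a = (2, -2, -3).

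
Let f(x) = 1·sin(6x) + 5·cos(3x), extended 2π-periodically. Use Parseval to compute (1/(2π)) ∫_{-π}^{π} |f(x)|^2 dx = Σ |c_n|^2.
Σ |c_n|^2 = 13

Expand |f|^2 and use orthogonality of {sin(nx), cos(mx)} on [-π, π]:
  ∫_{-π}^{π} sin(nx)^2 dx = π, ∫ cos(mx)^2 dx = π, and cross terms integrate to 0.
So ∫_{-π}^{π} f(x)^2 dx = 1^2 · π + 5^2 · π = (1 + 25)π.
Divide by 2π: (1 + 25)/2 = 13.
By Parseval, this equals Σ |c_n|^2.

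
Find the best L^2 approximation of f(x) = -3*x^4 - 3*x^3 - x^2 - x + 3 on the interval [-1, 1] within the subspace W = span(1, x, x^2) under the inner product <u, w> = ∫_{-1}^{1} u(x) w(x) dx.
g(x) = -25*x^2/7 - 14*x/5 + 114/35

The best approximation g ∈ W is the orthogonal projection of f onto W. Writing g = a_0 + a_1 x + a_2 x^2, the coefficients solve the normal equations G · a = b where
  G_{ij} = <φ_i, φ_j> and b_i = <f, φ_i>, with φ_0 = 1, φ_1 = x, φ_2 = x^2.
G =
  [2, 0, 2/3]
  [0, 2/3, 0]
  [2/3, 0, 2/5],
b = (62/15, -28/15, 26/35).
Solving gives a_0 = 114/35, a_1 = -14/5, a_2 = -25/7, so
  g(x) = -25*x^2/7 - 14*x/5 + 114/35.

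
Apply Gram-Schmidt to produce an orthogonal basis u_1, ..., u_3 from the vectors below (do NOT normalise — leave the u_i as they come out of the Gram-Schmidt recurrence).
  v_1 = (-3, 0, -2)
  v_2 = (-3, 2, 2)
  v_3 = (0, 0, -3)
Orthogonal basis:
  u_1 = (-3, 0, -2)
  u_2 = (-24/13, 2, 36/13)
  u_3 = (18/49, 54/49, -27/49)

Apply the Gram-Schmidt recurrence
  u_1 = v_1
  u_i = v_i − Σ_{j<i} ((v_i · u_j) / (u_j · u_j)) · u_j.

Step by step this gives:
  u_1 = (-3, 0, -2)
  u_2 = (-24/13, 2, 36/13)
  u_3 = (18/49, 54/49, -27/49)

Orthogonality check:
  u_2 · u_1 = 0 (should be 0)
  u_3 · u_1 = 0 (should be 0)
  u_3 · u_2 = 0 (should be 0)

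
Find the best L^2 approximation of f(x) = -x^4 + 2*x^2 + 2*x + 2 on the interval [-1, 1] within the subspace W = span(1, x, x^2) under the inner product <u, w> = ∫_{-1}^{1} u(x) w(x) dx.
g(x) = 8*x^2/7 + 2*x + 73/35

The best approximation g ∈ W is the orthogonal projection of f onto W. Writing g = a_0 + a_1 x + a_2 x^2, the coefficients solve the normal equations G · a = b where
  G_{ij} = <φ_i, φ_j> and b_i = <f, φ_i>, with φ_0 = 1, φ_1 = x, φ_2 = x^2.
G =
  [2, 0, 2/3]
  [0, 2/3, 0]
  [2/3, 0, 2/5],
b = (74/15, 4/3, 194/105).
Solving gives a_0 = 73/35, a_1 = 2, a_2 = 8/7, so
  g(x) = 8*x^2/7 + 2*x + 73/35.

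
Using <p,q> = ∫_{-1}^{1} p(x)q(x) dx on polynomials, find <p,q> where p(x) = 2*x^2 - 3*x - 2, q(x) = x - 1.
<p,q> = 2/3

Expand the product: p(x)·q(x) = 2*x^3 - 5*x^2 + x + 2.
∫_{-1}^{1} of each monomial x^k gives [2/(k+1) if k even, 0 if k odd]. Integrating term-by-term (or equivalently evaluating the antiderivative F(x) = x^4/2 - 5*x^3/3 + x^2/2 + 2*x at the endpoints):
  F(1) − F(−1) = 4/3 − (2/3) = 2/3.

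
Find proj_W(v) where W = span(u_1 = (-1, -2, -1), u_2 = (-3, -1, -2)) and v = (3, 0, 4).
proj_W(v) = (138/35, 11/35, 17/7)

Set up U = [u_1 | ... | u_2] ∈ R^(3×2). The projector onto W = col(U) is P = U (U^T U)^(-1) U^T.
Compute U^T U =
  [6, 7]
  [7, 14],
and U^T v = (-7, -17).
Solve U^T U · c = U^T v for the coefficients: c = (3/5, -53/35). The projection is proj_W(v) = U c.
Check: (v - proj_W(v)) · u_1 = 0  (should be 0).
Check: (v - proj_W(v)) · u_2 = 0  (should be 0).
Result: proj_W(v) = (138/35, 11/35, 17/7).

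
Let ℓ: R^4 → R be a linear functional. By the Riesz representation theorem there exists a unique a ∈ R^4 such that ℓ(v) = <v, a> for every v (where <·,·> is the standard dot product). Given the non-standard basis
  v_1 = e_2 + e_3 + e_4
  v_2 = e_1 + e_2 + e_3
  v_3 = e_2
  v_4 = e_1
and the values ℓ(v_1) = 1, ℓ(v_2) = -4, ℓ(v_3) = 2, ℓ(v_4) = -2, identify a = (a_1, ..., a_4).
a = (-2, 2, -4, 3)

Write a = (a_1, ..., a_4) in the standard basis. For each basis vector v_i, ℓ(v_i) = <v_i, a> is a linear equation in the a_j's. Collect the n equations into a matrix system V a = ℓ, where row i of V is v_i (expressed in the standard basis). Since V is invertible (lower-triangular with 1s on the diagonal, up to permutation), solve by back-substitution:
  V =
[[0, 1, 1, 1],
 [1, 1, 1, 0],
 [0, 1, 0, 0],
 [1, 0, 0, 0]]
  V a = (1, -4, 2, -2)
Solving gives a = (-2, 2, -4, 3).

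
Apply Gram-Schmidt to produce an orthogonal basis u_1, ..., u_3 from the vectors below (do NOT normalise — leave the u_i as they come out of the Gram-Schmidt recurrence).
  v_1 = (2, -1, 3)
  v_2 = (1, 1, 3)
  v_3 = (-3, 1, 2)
Orthogonal basis:
  u_1 = (2, -1, 3)
  u_2 = (-3/7, 12/7, 6/7)
  u_3 = (-7/3, -7/6, 7/6)

Apply the Gram-Schmidt recurrence
  u_1 = v_1
  u_i = v_i − Σ_{j<i} ((v_i · u_j) / (u_j · u_j)) · u_j.

Step by step this gives:
  u_1 = (2, -1, 3)
  u_2 = (-3/7, 12/7, 6/7)
  u_3 = (-7/3, -7/6, 7/6)

Orthogonality check:
  u_2 · u_1 = 0 (should be 0)
  u_3 · u_1 = 0 (should be 0)
  u_3 · u_2 = 0 (should be 0)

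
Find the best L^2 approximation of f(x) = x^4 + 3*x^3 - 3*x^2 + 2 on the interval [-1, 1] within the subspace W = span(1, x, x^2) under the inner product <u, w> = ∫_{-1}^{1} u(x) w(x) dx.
g(x) = -15*x^2/7 + 9*x/5 + 67/35

The best approximation g ∈ W is the orthogonal projection of f onto W. Writing g = a_0 + a_1 x + a_2 x^2, the coefficients solve the normal equations G · a = b where
  G_{ij} = <φ_i, φ_j> and b_i = <f, φ_i>, with φ_0 = 1, φ_1 = x, φ_2 = x^2.
G =
  [2, 0, 2/3]
  [0, 2/3, 0]
  [2/3, 0, 2/5],
b = (12/5, 6/5, 44/105).
Solving gives a_0 = 67/35, a_1 = 9/5, a_2 = -15/7, so
  g(x) = -15*x^2/7 + 9*x/5 + 67/35.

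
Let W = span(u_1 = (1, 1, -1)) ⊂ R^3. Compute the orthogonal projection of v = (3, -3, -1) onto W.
proj_W(v) = (1/3, 1/3, -1/3)

Set up U = [u_1 | ... | u_1] ∈ R^(3×1). The projector onto W = col(U) is P = U (U^T U)^(-1) U^T.
Compute U^T U =
  [3],
and U^T v = (1).
Solve U^T U · c = U^T v for the coefficients: c = (1/3). The projection is proj_W(v) = U c.
Check: (v - proj_W(v)) · u_1 = 0  (should be 0).
Result: proj_W(v) = (1/3, 1/3, -1/3).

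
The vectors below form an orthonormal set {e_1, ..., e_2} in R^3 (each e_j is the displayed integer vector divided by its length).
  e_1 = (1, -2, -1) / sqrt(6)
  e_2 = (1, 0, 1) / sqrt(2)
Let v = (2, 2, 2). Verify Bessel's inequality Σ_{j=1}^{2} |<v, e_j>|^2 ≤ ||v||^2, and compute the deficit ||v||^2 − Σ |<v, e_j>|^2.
Σ |<v, e_j>|^2 = 32/3; ||v||^2 = 12; deficit = 4/3

Write each e_j = u_j / sqrt(<u_j, u_j>) where u_j is the displayed integer vector. Then <v, e_j> = <v, u_j> / sqrt(<u_j, u_j>), so |<v, e_j>|^2 = <v, u_j>^2 / <u_j, u_j>.
Coefficients: <v, e_1> = -4/sqrt(6), <v, e_2> = 4/sqrt(2).
Square and sum: Σ |<v, e_j>|^2 = 32/3.
Compute ||v||^2 = v·v = 12.
Deficit = 12 − 32/3 = 4/3 ≥ 0, confirming Bessel's inequality. (The deficit equals ||v − Σ <v,e_j> e_j||^2, the squared distance from v to span{e_j}.)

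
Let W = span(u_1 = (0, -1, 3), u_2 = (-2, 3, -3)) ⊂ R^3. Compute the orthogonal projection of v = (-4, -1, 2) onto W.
proj_W(v) = (-37/19, 20/19, 51/19)

Set up U = [u_1 | ... | u_2] ∈ R^(3×2). The projector onto W = col(U) is P = U (U^T U)^(-1) U^T.
Compute U^T U =
  [10, -12]
  [-12, 22],
and U^T v = (7, -1).
Solve U^T U · c = U^T v for the coefficients: c = (71/38, 37/38). The projection is proj_W(v) = U c.
Check: (v - proj_W(v)) · u_1 = 0  (should be 0).
Check: (v - proj_W(v)) · u_2 = 0  (should be 0).
Result: proj_W(v) = (-37/19, 20/19, 51/19).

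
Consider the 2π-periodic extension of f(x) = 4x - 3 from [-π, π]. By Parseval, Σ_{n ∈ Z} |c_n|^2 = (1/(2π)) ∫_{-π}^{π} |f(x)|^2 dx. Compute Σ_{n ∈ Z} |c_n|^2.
Σ |c_n|^2 = 16π^2/3 + 9

Expand and integrate term by term over [-π, π]:
  ∫ (4x)^2 dx = 16·(2π^3/3); ∫ 2·4·(-3)·x dx = 0 (odd integrand); ∫ (-3)^2 dx = 9·2π.
So (1/(2π)) ∫_{-π}^{π} (4x - 3)^2 dx = 16π^2/3 + 9 = 16π^2/3 + 9.
Parseval ⇒ Σ |c_n|^2 = 16π^2/3 + 9.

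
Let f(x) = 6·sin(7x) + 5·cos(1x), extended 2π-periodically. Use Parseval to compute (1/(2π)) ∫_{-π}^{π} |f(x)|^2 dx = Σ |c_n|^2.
Σ |c_n|^2 = 61/2

Expand |f|^2 and use orthogonality of {sin(nx), cos(mx)} on [-π, π]:
  ∫_{-π}^{π} sin(nx)^2 dx = π, ∫ cos(mx)^2 dx = π, and cross terms integrate to 0.
So ∫_{-π}^{π} f(x)^2 dx = 6^2 · π + 5^2 · π = (36 + 25)π.
Divide by 2π: (36 + 25)/2 = 61/2.
By Parseval, this equals Σ |c_n|^2.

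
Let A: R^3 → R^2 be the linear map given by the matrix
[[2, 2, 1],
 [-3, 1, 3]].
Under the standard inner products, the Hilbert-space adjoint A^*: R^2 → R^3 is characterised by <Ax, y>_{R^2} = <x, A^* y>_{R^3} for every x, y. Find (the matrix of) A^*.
A^* = A^T =
[[2, -3],
 [2, 1],
 [1, 3]]

For real matrices with standard dot products, the defining identity <Ax, y> = <x, A^* y> gives (Ax)^T y = x^T (A^*) y, i.e. x^T A^T y = x^T (A^*) y. Since this holds for all x, y, we must have A^* = A^T. Therefore
A^* =
[[2, -3],
 [2, 1],
 [1, 3]].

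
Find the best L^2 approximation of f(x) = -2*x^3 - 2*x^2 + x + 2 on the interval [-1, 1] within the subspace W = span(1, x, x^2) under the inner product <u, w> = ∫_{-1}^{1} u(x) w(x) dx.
g(x) = -2*x^2 - x/5 + 2

The best approximation g ∈ W is the orthogonal projection of f onto W. Writing g = a_0 + a_1 x + a_2 x^2, the coefficients solve the normal equations G · a = b where
  G_{ij} = <φ_i, φ_j> and b_i = <f, φ_i>, with φ_0 = 1, φ_1 = x, φ_2 = x^2.
G =
  [2, 0, 2/3]
  [0, 2/3, 0]
  [2/3, 0, 2/5],
b = (8/3, -2/15, 8/15).
Solving gives a_0 = 2, a_1 = -1/5, a_2 = -2, so
  g(x) = -2*x^2 - x/5 + 2.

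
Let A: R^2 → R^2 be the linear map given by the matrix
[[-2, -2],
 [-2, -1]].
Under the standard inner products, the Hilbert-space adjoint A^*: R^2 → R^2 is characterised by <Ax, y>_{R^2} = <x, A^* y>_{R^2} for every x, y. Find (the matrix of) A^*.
A^* = A^T =
[[-2, -2],
 [-2, -1]]

For real matrices with standard dot products, the defining identity <Ax, y> = <x, A^* y> gives (Ax)^T y = x^T (A^*) y, i.e. x^T A^T y = x^T (A^*) y. Since this holds for all x, y, we must have A^* = A^T. Therefore
A^* =
[[-2, -2],
 [-2, -1]].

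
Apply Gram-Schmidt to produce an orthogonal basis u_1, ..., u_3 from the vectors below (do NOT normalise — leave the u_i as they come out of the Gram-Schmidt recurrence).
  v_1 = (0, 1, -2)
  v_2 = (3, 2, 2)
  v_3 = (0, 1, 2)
Orthogonal basis:
  u_1 = (0, 1, -2)
  u_2 = (3, 12/5, 6/5)
  u_3 = (-8/9, 8/9, 4/9)

Apply the Gram-Schmidt recurrence
  u_1 = v_1
  u_i = v_i − Σ_{j<i} ((v_i · u_j) / (u_j · u_j)) · u_j.

Step by step this gives:
  u_1 = (0, 1, -2)
  u_2 = (3, 12/5, 6/5)
  u_3 = (-8/9, 8/9, 4/9)

Orthogonality check:
  u_2 · u_1 = 0 (should be 0)
  u_3 · u_1 = 0 (should be 0)
  u_3 · u_2 = 0 (should be 0)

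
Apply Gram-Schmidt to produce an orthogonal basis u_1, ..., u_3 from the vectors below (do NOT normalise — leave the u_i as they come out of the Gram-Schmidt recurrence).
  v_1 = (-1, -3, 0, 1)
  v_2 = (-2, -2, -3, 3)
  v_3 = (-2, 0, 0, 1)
Orthogonal basis:
  u_1 = (-1, -3, 0, 1)
  u_2 = (-1, 1, -3, 2)
  u_3 = (-241/165, 91/165, 4/5, 32/165)

Apply the Gram-Schmidt recurrence
  u_1 = v_1
  u_i = v_i − Σ_{j<i} ((v_i · u_j) / (u_j · u_j)) · u_j.

Step by step this gives:
  u_1 = (-1, -3, 0, 1)
  u_2 = (-1, 1, -3, 2)
  u_3 = (-241/165, 91/165, 4/5, 32/165)

Orthogonality check:
  u_2 · u_1 = 0 (should be 0)
  u_3 · u_1 = 0 (should be 0)
  u_3 · u_2 = 0 (should be 0)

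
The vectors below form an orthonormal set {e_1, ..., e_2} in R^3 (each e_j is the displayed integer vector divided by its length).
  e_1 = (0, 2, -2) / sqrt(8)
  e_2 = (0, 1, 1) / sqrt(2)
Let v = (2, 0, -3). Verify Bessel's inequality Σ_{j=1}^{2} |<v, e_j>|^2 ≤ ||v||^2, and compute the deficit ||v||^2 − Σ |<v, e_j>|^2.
Σ |<v, e_j>|^2 = 9; ||v||^2 = 13; deficit = 4

Write each e_j = u_j / sqrt(<u_j, u_j>) where u_j is the displayed integer vector. Then <v, e_j> = <v, u_j> / sqrt(<u_j, u_j>), so |<v, e_j>|^2 = <v, u_j>^2 / <u_j, u_j>.
Coefficients: <v, e_1> = 6/sqrt(8), <v, e_2> = -3/sqrt(2).
Square and sum: Σ |<v, e_j>|^2 = 9.
Compute ||v||^2 = v·v = 13.
Deficit = 13 − 9 = 4 ≥ 0, confirming Bessel's inequality. (The deficit equals ||v − Σ <v,e_j> e_j||^2, the squared distance from v to span{e_j}.)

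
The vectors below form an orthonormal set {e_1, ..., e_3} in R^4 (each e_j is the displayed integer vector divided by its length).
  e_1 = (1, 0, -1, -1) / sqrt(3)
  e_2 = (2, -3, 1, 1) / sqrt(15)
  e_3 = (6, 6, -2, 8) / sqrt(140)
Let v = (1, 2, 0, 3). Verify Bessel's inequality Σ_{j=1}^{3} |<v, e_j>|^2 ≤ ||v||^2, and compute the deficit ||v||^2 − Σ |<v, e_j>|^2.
Σ |<v, e_j>|^2 = 14; ||v||^2 = 14; deficit = 0

Write each e_j = u_j / sqrt(<u_j, u_j>) where u_j is the displayed integer vector. Then <v, e_j> = <v, u_j> / sqrt(<u_j, u_j>), so |<v, e_j>|^2 = <v, u_j>^2 / <u_j, u_j>.
Coefficients: <v, e_1> = -2/sqrt(3), <v, e_2> = -1/sqrt(15), <v, e_3> = 42/sqrt(140).
Square and sum: Σ |<v, e_j>|^2 = 14.
Compute ||v||^2 = v·v = 14.
Deficit = 14 − 14 = 0 ≥ 0, confirming Bessel's inequality. (The deficit equals ||v − Σ <v,e_j> e_j||^2, the squared distance from v to span{e_j}.)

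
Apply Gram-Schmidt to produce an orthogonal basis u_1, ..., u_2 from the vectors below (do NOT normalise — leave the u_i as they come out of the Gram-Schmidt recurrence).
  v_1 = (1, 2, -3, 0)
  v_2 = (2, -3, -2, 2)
Orthogonal basis:
  u_1 = (1, 2, -3, 0)
  u_2 = (13/7, -23/7, -11/7, 2)

Apply the Gram-Schmidt recurrence
  u_1 = v_1
  u_i = v_i − Σ_{j<i} ((v_i · u_j) / (u_j · u_j)) · u_j.

Step by step this gives:
  u_1 = (1, 2, -3, 0)
  u_2 = (13/7, -23/7, -11/7, 2)

Orthogonality check:
  u_2 · u_1 = 0 (should be 0)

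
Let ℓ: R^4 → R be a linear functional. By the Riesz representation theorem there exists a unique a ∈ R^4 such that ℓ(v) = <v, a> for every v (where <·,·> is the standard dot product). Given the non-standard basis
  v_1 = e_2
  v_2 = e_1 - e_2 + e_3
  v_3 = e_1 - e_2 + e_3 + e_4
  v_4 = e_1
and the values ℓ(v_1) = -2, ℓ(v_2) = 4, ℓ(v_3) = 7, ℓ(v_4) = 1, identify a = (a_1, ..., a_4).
a = (1, -2, 1, 3)

Write a = (a_1, ..., a_4) in the standard basis. For each basis vector v_i, ℓ(v_i) = <v_i, a> is a linear equation in the a_j's. Collect the n equations into a matrix system V a = ℓ, where row i of V is v_i (expressed in the standard basis). Since V is invertible (lower-triangular with 1s on the diagonal, up to permutation), solve by back-substitution:
  V =
[[0, 1, 0, 0],
 [1, -1, 1, 0],
 [1, -1, 1, 1],
 [1, 0, 0, 0]]
  V a = (-2, 4, 7, 1)
Solving gives a = (1, -2, 1, 3).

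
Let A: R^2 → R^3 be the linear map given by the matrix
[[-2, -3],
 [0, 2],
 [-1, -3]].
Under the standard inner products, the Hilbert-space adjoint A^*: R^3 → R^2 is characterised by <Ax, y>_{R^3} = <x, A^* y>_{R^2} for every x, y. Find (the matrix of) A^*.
A^* = A^T =
[[-2, 0, -1],
 [-3, 2, -3]]

For real matrices with standard dot products, the defining identity <Ax, y> = <x, A^* y> gives (Ax)^T y = x^T (A^*) y, i.e. x^T A^T y = x^T (A^*) y. Since this holds for all x, y, we must have A^* = A^T. Therefore
A^* =
[[-2, 0, -1],
 [-3, 2, -3]].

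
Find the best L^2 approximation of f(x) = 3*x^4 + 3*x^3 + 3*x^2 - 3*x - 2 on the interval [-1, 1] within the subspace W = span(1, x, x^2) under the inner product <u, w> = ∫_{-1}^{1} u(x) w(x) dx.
g(x) = 39*x^2/7 - 6*x/5 - 79/35

The best approximation g ∈ W is the orthogonal projection of f onto W. Writing g = a_0 + a_1 x + a_2 x^2, the coefficients solve the normal equations G · a = b where
  G_{ij} = <φ_i, φ_j> and b_i = <f, φ_i>, with φ_0 = 1, φ_1 = x, φ_2 = x^2.
G =
  [2, 0, 2/3]
  [0, 2/3, 0]
  [2/3, 0, 2/5],
b = (-4/5, -4/5, 76/105).
Solving gives a_0 = -79/35, a_1 = -6/5, a_2 = 39/7, so
  g(x) = 39*x^2/7 - 6*x/5 - 79/35.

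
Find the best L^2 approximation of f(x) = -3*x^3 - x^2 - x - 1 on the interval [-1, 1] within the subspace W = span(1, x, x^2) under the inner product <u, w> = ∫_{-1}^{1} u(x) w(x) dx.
g(x) = -x^2 - 14*x/5 - 1

The best approximation g ∈ W is the orthogonal projection of f onto W. Writing g = a_0 + a_1 x + a_2 x^2, the coefficients solve the normal equations G · a = b where
  G_{ij} = <φ_i, φ_j> and b_i = <f, φ_i>, with φ_0 = 1, φ_1 = x, φ_2 = x^2.
G =
  [2, 0, 2/3]
  [0, 2/3, 0]
  [2/3, 0, 2/5],
b = (-8/3, -28/15, -16/15).
Solving gives a_0 = -1, a_1 = -14/5, a_2 = -1, so
  g(x) = -x^2 - 14*x/5 - 1.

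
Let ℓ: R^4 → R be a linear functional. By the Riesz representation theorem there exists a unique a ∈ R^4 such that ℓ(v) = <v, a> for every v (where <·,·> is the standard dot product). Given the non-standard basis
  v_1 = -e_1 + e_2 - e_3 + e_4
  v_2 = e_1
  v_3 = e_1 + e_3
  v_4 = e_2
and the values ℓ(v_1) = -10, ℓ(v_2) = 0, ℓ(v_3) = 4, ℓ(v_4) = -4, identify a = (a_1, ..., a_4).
a = (0, -4, 4, -2)

Write a = (a_1, ..., a_4) in the standard basis. For each basis vector v_i, ℓ(v_i) = <v_i, a> is a linear equation in the a_j's. Collect the n equations into a matrix system V a = ℓ, where row i of V is v_i (expressed in the standard basis). Since V is invertible (lower-triangular with 1s on the diagonal, up to permutation), solve by back-substitution:
  V =
[[-1, 1, -1, 1],
 [1, 0, 0, 0],
 [1, 0, 1, 0],
 [0, 1, 0, 0]]
  V a = (-10, 0, 4, -4)
Solving gives a = (0, -4, 4, -2).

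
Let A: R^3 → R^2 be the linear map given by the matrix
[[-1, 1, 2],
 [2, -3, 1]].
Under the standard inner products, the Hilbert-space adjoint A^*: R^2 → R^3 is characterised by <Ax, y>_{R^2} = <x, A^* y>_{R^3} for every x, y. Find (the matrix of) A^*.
A^* = A^T =
[[-1, 2],
 [1, -3],
 [2, 1]]

For real matrices with standard dot products, the defining identity <Ax, y> = <x, A^* y> gives (Ax)^T y = x^T (A^*) y, i.e. x^T A^T y = x^T (A^*) y. Since this holds for all x, y, we must have A^* = A^T. Therefore
A^* =
[[-1, 2],
 [1, -3],
 [2, 1]].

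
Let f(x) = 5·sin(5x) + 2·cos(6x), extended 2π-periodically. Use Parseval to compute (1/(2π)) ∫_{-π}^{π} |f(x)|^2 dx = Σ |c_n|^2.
Σ |c_n|^2 = 29/2

Expand |f|^2 and use orthogonality of {sin(nx), cos(mx)} on [-π, π]:
  ∫_{-π}^{π} sin(nx)^2 dx = π, ∫ cos(mx)^2 dx = π, and cross terms integrate to 0.
So ∫_{-π}^{π} f(x)^2 dx = 5^2 · π + 2^2 · π = (25 + 4)π.
Divide by 2π: (25 + 4)/2 = 29/2.
By Parseval, this equals Σ |c_n|^2.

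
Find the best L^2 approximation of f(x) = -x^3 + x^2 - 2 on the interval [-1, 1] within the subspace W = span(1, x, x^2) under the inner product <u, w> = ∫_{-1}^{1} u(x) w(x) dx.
g(x) = x^2 - 3*x/5 - 2

The best approximation g ∈ W is the orthogonal projection of f onto W. Writing g = a_0 + a_1 x + a_2 x^2, the coefficients solve the normal equations G · a = b where
  G_{ij} = <φ_i, φ_j> and b_i = <f, φ_i>, with φ_0 = 1, φ_1 = x, φ_2 = x^2.
G =
  [2, 0, 2/3]
  [0, 2/3, 0]
  [2/3, 0, 2/5],
b = (-10/3, -2/5, -14/15).
Solving gives a_0 = -2, a_1 = -3/5, a_2 = 1, so
  g(x) = x^2 - 3*x/5 - 2.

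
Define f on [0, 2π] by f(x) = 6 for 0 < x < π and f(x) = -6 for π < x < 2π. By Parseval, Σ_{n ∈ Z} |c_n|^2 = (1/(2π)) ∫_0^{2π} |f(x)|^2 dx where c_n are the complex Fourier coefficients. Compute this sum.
Σ |c_n|^2 = 36

Parseval equates the L^2 energy of f (normalised by 1/(2π)) with the ℓ^2 sum of its Fourier coefficients: (1/(2π)) ∫_0^{2π} |f|^2 = Σ |c_n|^2.
Compute the left side: (1/(2π)) [∫_0^π 6^2 dx + ∫_π^{2π} (-6)^2 dx] = (1/(2π)) · (36π + 36π) = (36 + 36)/2 = 36.
So Σ_{n ∈ Z} |c_n|^2 = 36.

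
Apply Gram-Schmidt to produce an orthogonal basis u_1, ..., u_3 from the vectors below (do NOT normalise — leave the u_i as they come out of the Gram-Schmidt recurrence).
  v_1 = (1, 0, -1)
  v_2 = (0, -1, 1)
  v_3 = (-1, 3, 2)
Orthogonal basis:
  u_1 = (1, 0, -1)
  u_2 = (1/2, -1, 1/2)
  u_3 = (4/3, 4/3, 4/3)

Apply the Gram-Schmidt recurrence
  u_1 = v_1
  u_i = v_i − Σ_{j<i} ((v_i · u_j) / (u_j · u_j)) · u_j.

Step by step this gives:
  u_1 = (1, 0, -1)
  u_2 = (1/2, -1, 1/2)
  u_3 = (4/3, 4/3, 4/3)

Orthogonality check:
  u_2 · u_1 = 0 (should be 0)
  u_3 · u_1 = 0 (should be 0)
  u_3 · u_2 = 0 (should be 0)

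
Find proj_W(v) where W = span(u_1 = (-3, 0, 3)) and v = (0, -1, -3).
proj_W(v) = (3/2, 0, -3/2)

Set up U = [u_1 | ... | u_1] ∈ R^(3×1). The projector onto W = col(U) is P = U (U^T U)^(-1) U^T.
Compute U^T U =
  [18],
and U^T v = (-9).
Solve U^T U · c = U^T v for the coefficients: c = (-1/2). The projection is proj_W(v) = U c.
Check: (v - proj_W(v)) · u_1 = 0  (should be 0).
Result: proj_W(v) = (3/2, 0, -3/2).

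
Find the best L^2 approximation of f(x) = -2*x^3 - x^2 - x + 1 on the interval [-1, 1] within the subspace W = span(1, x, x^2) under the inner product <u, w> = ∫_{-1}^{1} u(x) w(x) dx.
g(x) = -x^2 - 11*x/5 + 1

The best approximation g ∈ W is the orthogonal projection of f onto W. Writing g = a_0 + a_1 x + a_2 x^2, the coefficients solve the normal equations G · a = b where
  G_{ij} = <φ_i, φ_j> and b_i = <f, φ_i>, with φ_0 = 1, φ_1 = x, φ_2 = x^2.
G =
  [2, 0, 2/3]
  [0, 2/3, 0]
  [2/3, 0, 2/5],
b = (4/3, -22/15, 4/15).
Solving gives a_0 = 1, a_1 = -11/5, a_2 = -1, so
  g(x) = -x^2 - 11*x/5 + 1.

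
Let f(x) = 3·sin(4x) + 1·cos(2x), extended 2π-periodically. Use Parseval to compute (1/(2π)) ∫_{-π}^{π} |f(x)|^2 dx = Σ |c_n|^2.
Σ |c_n|^2 = 5

Expand |f|^2 and use orthogonality of {sin(nx), cos(mx)} on [-π, π]:
  ∫_{-π}^{π} sin(nx)^2 dx = π, ∫ cos(mx)^2 dx = π, and cross terms integrate to 0.
So ∫_{-π}^{π} f(x)^2 dx = 3^2 · π + 1^2 · π = (9 + 1)π.
Divide by 2π: (9 + 1)/2 = 5.
By Parseval, this equals Σ |c_n|^2.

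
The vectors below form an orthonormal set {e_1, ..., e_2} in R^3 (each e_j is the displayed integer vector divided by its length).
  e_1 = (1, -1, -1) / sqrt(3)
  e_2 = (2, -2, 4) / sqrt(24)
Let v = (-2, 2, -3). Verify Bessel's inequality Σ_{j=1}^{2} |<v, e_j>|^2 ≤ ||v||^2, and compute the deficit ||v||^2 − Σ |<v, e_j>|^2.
Σ |<v, e_j>|^2 = 17; ||v||^2 = 17; deficit = 0

Write each e_j = u_j / sqrt(<u_j, u_j>) where u_j is the displayed integer vector. Then <v, e_j> = <v, u_j> / sqrt(<u_j, u_j>), so |<v, e_j>|^2 = <v, u_j>^2 / <u_j, u_j>.
Coefficients: <v, e_1> = -1/sqrt(3), <v, e_2> = -20/sqrt(24).
Square and sum: Σ |<v, e_j>|^2 = 17.
Compute ||v||^2 = v·v = 17.
Deficit = 17 − 17 = 0 ≥ 0, confirming Bessel's inequality. (The deficit equals ||v − Σ <v,e_j> e_j||^2, the squared distance from v to span{e_j}.)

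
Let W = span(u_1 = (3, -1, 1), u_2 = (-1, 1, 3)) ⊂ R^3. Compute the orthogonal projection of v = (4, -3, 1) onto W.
proj_W(v) = (68/15, -5/3, 11/15)

Set up U = [u_1 | ... | u_2] ∈ R^(3×2). The projector onto W = col(U) is P = U (U^T U)^(-1) U^T.
Compute U^T U =
  [11, -1]
  [-1, 11],
and U^T v = (16, -4).
Solve U^T U · c = U^T v for the coefficients: c = (43/30, -7/30). The projection is proj_W(v) = U c.
Check: (v - proj_W(v)) · u_1 = 0  (should be 0).
Check: (v - proj_W(v)) · u_2 = 0  (should be 0).
Result: proj_W(v) = (68/15, -5/3, 11/15).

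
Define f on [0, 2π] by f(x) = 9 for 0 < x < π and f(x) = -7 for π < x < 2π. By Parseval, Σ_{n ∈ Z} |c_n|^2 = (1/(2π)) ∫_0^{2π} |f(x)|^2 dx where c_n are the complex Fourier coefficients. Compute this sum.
Σ |c_n|^2 = 65

Parseval equates the L^2 energy of f (normalised by 1/(2π)) with the ℓ^2 sum of its Fourier coefficients: (1/(2π)) ∫_0^{2π} |f|^2 = Σ |c_n|^2.
Compute the left side: (1/(2π)) [∫_0^π 9^2 dx + ∫_π^{2π} (-7)^2 dx] = (1/(2π)) · (81π + 49π) = (81 + 49)/2 = 65.
So Σ_{n ∈ Z} |c_n|^2 = 65.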